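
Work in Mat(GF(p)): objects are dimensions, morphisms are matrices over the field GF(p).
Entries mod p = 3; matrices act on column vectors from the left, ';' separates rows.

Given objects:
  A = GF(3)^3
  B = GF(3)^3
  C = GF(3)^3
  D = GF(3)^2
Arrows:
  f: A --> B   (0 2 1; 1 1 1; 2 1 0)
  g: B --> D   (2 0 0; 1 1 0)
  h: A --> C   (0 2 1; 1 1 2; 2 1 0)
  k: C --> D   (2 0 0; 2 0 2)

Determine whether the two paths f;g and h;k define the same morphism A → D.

Along f;g (path 1):
  e0=(1,0,0) f-->(0,1,2) g-->(0,1)
  e1=(0,1,0) f-->(2,1,1) g-->(1,0)
  e2=(0,0,1) f-->(1,1,0) g-->(2,2)
  ⟦path⟧₁ = (0 1 2; 1 0 2)
Along h;k (path 2):
  e0=(1,0,0) h-->(0,1,2) k-->(0,1)
  e1=(0,1,0) h-->(2,1,1) k-->(1,0)
  e2=(0,0,1) h-->(1,2,0) k-->(2,2)
  ⟦path⟧₂ = (0 1 2; 1 0 2)
Equal? same morphism ✓

Answer: COMMUTES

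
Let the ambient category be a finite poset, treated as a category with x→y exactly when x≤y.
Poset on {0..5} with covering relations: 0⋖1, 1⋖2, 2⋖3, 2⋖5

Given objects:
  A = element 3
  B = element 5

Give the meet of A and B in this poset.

Answer: A∧B = 2

Trace:
Lower bounds of A=3 and B=5: {0,1,2}
  0 ⊑ 2
  1 ⊑ 2
  2 ⊑ 2
glb = 2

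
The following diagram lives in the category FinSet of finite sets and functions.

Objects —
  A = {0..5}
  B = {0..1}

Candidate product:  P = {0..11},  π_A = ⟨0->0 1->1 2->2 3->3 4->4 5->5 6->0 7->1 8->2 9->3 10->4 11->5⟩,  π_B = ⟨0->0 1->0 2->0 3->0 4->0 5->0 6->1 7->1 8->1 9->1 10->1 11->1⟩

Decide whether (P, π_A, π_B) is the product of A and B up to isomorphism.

|A|·|B| = 6·2 = 12;  |P| = 12
Check the pairing map k ↦ (π_A(k), π_B(k)):
  0 -> (0,0)
  1 -> (1,0)
  2 -> (2,0)
  3 -> (3,0)
  4 -> (4,0)
  5 -> (5,0)
  6 -> (0,1)
  7 -> (1,1)
  8 -> (2,1)
  9 -> (3,1)
  10 -> (4,1)
  11 -> (5,1)
distinct pairs in image: 12 / 12 needed
  → bijection onto A×B; projections well-typed.

Answer: VALID PRODUCT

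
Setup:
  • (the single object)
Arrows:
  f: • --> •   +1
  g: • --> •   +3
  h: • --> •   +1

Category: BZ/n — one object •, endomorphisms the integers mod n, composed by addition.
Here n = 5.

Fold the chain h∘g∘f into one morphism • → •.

  0 +1≡1 +3≡4 +1≡0  (mod 5)
result: +0

Answer: +0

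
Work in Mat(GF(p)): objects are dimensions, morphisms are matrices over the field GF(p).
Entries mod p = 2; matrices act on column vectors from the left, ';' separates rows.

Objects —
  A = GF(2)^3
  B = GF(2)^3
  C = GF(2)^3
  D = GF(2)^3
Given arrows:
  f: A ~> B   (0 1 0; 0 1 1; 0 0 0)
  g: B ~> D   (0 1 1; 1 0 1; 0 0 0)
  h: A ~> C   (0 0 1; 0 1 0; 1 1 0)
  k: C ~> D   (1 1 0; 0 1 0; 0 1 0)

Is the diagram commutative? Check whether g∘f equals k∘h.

Path 1 = f;g:
  e0=[1,0,0] f~>[0,0,0] g~>[0,0,0]
  e1=[0,1,0] f~>[1,1,0] g~>[1,1,0]
  e2=[0,0,1] f~>[0,1,0] g~>[1,0,0]
  ⟦path⟧₁ = (0 1 1; 0 1 0; 0 0 0)
Path 2 = h;k:
  e0=[1,0,0] h~>[0,0,1] k~>[0,0,0]
  e1=[0,1,0] h~>[0,1,1] k~>[1,1,1]
  e2=[0,0,1] h~>[1,0,0] k~>[1,0,0]
  ⟦path⟧₂ = (0 1 1; 0 1 0; 0 1 0)
Equal? NO — does not commute

Answer: DOES NOT COMMUTE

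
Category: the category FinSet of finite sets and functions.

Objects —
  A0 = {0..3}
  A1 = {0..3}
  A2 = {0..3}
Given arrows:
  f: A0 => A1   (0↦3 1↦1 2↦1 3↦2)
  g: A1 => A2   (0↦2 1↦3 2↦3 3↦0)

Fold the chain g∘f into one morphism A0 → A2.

  0 f=>3 g=>0
  1 f=>1 g=>3
  2 f=>1 g=>3
  3 f=>2 g=>3
result: (0↦0 1↦3 2↦3 3↦3)

Answer: (0↦0 1↦3 2↦3 3↦3)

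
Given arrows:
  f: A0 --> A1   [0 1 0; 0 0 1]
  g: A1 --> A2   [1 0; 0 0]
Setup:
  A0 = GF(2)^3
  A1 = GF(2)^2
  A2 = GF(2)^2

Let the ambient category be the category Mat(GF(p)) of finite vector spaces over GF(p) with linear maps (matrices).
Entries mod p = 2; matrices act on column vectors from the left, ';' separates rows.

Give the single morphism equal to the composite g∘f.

Answer: [0 1 0; 0 0 0]

Trace:
  e0=(1,0,0) f-->(0,0) g-->(0,0)
  e1=(0,1,0) f-->(1,0) g-->(1,0)
  e2=(0,0,1) f-->(0,1) g-->(0,0)
result: [0 1 0; 0 0 0]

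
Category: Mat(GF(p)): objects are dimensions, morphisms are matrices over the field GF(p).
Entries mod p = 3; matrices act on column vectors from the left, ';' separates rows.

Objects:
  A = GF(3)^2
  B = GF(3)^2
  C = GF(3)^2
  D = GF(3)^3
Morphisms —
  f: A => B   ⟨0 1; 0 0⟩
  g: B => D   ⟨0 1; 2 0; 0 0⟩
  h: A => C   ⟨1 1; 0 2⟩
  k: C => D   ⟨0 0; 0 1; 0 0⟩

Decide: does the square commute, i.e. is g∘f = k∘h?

Answer: COMMUTES

Derivation:
Path 1 = f;g:
  e0=[1,0] f=>[0,0] g=>[0,0,0]
  e1=[0,1] f=>[1,0] g=>[0,2,0]
  result₁ = ⟨0 0; 0 2; 0 0⟩
Path 2 = h;k:
  e0=[1,0] h=>[1,0] k=>[0,0,0]
  e1=[0,1] h=>[1,2] k=>[0,2,0]
  result₂ = ⟨0 0; 0 2; 0 0⟩
Equal? YES — commutes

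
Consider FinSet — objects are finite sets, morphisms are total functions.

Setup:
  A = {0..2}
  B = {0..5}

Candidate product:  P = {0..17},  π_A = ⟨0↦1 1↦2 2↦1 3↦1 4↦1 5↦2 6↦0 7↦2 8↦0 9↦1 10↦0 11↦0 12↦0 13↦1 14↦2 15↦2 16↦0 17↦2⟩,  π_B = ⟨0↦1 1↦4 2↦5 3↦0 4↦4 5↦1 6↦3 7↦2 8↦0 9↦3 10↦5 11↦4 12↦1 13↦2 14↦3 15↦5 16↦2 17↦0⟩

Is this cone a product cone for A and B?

|A|·|B| = 3·6 = 18;  |P| = 18
Check the pairing map k ↦ (π_A(k), π_B(k)):
  0 ↦ (1,1)
  1 ↦ (2,4)
  2 ↦ (1,5)
  3 ↦ (1,0)
  4 ↦ (1,4)
  5 ↦ (2,1)
  6 ↦ (0,3)
  7 ↦ (2,2)
  8 ↦ (0,0)
  9 ↦ (1,3)
  10 ↦ (0,5)
  11 ↦ (0,4)
  12 ↦ (0,1)
  13 ↦ (1,2)
  14 ↦ (2,3)
  15 ↦ (2,5)
  16 ↦ (0,2)
  17 ↦ (2,0)
distinct pairs in image: 18 / 18 needed
  → bijection onto A×B; projections well-typed.

Answer: VALID PRODUCT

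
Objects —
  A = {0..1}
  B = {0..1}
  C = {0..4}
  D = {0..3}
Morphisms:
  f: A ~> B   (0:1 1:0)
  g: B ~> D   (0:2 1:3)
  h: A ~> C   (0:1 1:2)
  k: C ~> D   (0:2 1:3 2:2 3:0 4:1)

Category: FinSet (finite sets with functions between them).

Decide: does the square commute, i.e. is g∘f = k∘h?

Answer: COMMUTES

Work:
Path 1 = f;g:
  0 f~>1 g~>3
  1 f~>0 g~>2
  result₁ = (0:3 1:2)
Path 2 = h;k:
  0 h~>1 k~>3
  1 h~>2 k~>2
  result₂ = (0:3 1:2)
Equal? same morphism ✓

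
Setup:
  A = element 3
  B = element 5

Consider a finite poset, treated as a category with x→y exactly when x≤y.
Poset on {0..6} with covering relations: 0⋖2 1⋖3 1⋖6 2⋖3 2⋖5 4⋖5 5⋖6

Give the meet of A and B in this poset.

{x : x≤A ∧ x≤B} = {0,2}  (A=3, B=5)
  0 ≤ 2
  2 ≤ 2
glb = 2

Answer: A∧B = 2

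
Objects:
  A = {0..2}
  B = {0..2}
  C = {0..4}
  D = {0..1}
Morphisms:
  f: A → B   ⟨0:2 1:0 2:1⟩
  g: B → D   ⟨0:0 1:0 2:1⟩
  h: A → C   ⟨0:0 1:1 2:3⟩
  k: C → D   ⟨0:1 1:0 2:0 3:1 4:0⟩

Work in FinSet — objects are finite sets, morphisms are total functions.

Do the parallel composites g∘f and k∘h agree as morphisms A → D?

Along f;g (path 1):
  0 f→2 g→1
  1 f→0 g→0
  2 f→1 g→0
  result₁ = ⟨0:1 1:0 2:0⟩
Along h;k (path 2):
  0 h→0 k→1
  1 h→1 k→0
  2 h→3 k→1
  result₂ = ⟨0:1 1:0 2:1⟩
Equal? differ; not commutative

Answer: DOES NOT COMMUTE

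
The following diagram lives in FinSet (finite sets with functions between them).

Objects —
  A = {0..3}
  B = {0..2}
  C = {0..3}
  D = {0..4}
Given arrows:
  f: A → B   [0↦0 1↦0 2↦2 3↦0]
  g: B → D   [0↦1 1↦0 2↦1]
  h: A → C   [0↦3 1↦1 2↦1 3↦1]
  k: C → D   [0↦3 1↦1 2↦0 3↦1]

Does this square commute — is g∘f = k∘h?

Along f;g (path 1):
  0 f→0 g→1
  1 f→0 g→1
  2 f→2 g→1
  3 f→0 g→1
  ⟦path⟧₁ = [0↦1 1↦1 2↦1 3↦1]
Along h;k (path 2):
  0 h→3 k→1
  1 h→1 k→1
  2 h→1 k→1
  3 h→1 k→1
  ⟦path⟧₂ = [0↦1 1↦1 2↦1 3↦1]
Equal? equal; square commutes

Answer: COMMUTES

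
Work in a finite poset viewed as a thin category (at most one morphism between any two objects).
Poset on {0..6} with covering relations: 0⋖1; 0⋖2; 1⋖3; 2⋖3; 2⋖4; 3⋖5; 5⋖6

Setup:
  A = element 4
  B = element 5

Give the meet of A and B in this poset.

Answer: A∧B = 2

Trace:
Lower bounds of A=4 and B=5: {0,2}
  0 <= 2
  2 <= 2
glb = 2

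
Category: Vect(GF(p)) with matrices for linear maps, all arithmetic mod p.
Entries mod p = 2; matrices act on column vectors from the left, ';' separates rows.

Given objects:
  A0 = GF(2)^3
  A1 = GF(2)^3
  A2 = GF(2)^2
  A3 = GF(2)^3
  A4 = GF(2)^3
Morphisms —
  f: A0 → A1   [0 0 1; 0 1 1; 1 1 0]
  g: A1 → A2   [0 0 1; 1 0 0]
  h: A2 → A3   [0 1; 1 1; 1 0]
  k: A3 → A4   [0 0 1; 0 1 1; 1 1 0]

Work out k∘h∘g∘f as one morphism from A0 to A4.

Answer: [1 1 0; 0 0 1; 1 1 0]

Derivation:
  e0=[1,0,0] f→[0,0,1] g→[1,0] h→[0,1,1] k→[1,0,1]
  e1=[0,1,0] f→[0,1,1] g→[1,0] h→[0,1,1] k→[1,0,1]
  e2=[0,0,1] f→[1,1,0] g→[0,1] h→[1,1,0] k→[0,1,0]
result: [1 1 0; 0 0 1; 1 1 0]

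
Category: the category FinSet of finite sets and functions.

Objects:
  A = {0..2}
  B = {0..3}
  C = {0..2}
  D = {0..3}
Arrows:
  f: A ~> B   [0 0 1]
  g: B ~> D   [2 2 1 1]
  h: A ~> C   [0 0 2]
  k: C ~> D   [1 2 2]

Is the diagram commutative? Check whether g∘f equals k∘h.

Answer: DOES NOT COMMUTE

Trace:
1) trace f;g:
  0 f~>0 g~>2
  1 f~>0 g~>2
  2 f~>1 g~>2
  ⟦path⟧₁ = [2 2 2]
2) trace h;k:
  0 h~>0 k~>1
  1 h~>0 k~>1
  2 h~>2 k~>2
  ⟦path⟧₂ = [1 1 2]
Equal? NO — does not commute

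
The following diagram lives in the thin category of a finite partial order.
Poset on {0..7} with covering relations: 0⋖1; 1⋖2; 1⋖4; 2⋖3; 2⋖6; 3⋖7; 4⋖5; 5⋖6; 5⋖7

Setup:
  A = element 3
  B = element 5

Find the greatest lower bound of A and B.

{x : x⊑A ∧ x⊑B} = {0,1}  (A=3, B=5)
  0 ⊑ 1
  1 ⊑ 1
glb = 1

Answer: A∧B = 1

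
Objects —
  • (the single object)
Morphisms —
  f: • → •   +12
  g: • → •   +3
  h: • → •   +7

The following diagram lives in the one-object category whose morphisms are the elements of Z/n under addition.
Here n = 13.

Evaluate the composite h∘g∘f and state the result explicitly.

Answer: +9

Derivation:
  0 +12≡12 +3≡2 +7≡9  (mod 13)
result: +9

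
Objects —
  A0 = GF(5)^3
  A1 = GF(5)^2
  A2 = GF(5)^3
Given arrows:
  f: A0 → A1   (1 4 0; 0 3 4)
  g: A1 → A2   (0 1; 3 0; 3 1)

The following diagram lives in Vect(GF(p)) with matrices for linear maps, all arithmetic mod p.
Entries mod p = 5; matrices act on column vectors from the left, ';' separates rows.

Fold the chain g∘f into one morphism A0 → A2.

  e0=[1,0,0] f→[1,0] g→[0,3,3]
  e1=[0,1,0] f→[4,3] g→[3,2,0]
  e2=[0,0,1] f→[0,4] g→[4,0,4]
composite: (0 3 4; 3 2 0; 3 0 4)

Answer: (0 3 4; 3 2 0; 3 0 4)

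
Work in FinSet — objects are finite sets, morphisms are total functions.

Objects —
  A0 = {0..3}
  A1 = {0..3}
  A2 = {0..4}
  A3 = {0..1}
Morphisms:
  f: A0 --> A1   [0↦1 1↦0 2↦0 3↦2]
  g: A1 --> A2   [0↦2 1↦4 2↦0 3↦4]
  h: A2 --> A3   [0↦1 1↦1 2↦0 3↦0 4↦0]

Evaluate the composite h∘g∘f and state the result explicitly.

Answer: [0↦0 1↦0 2↦0 3↦1]

Trace:
  0 f-->1 g-->4 h-->0
  1 f-->0 g-->2 h-->0
  2 f-->0 g-->2 h-->0
  3 f-->2 g-->0 h-->1
result: [0↦0 1↦0 2↦0 3↦1]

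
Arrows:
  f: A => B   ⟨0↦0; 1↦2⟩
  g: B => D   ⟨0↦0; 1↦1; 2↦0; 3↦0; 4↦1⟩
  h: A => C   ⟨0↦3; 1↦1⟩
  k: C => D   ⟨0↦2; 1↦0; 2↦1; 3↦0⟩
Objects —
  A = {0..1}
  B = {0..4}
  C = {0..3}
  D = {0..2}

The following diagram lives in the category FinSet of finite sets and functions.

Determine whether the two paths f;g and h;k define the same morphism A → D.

1) trace f;g:
  0 f=>0 g=>0
  1 f=>2 g=>0
  result₁ = ⟨0↦0; 1↦0⟩
2) trace h;k:
  0 h=>3 k=>0
  1 h=>1 k=>0
  result₂ = ⟨0↦0; 1↦0⟩
Equal? equal; square commutes

Answer: COMMUTES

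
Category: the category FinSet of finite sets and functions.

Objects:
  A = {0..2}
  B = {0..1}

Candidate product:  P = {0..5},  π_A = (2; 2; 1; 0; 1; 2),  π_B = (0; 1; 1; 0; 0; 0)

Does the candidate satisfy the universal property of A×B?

|A|·|B| = 3·2 = 6;  |P| = 6
Check the pairing map k ↦ (π_A(k), π_B(k)):
  0 : (2,0)
  1 : (2,1)
  2 : (1,1)
  3 : (0,0)
  4 : (1,0)
  5 : (2,0)  ✗ repeats pair of k=0
distinct pairs in image: 5 / 6 needed
  → (2,0) hit at k=0 and k=5

Answer: NOT A VALID PRODUCT — duplicate pair at indices 5,0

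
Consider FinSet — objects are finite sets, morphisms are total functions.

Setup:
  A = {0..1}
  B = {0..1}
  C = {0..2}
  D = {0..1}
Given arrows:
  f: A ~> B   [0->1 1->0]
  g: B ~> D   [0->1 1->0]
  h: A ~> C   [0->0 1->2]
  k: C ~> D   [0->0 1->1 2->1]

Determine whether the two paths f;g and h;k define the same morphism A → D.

1) trace f;g:
  0 f~>1 g~>0
  1 f~>0 g~>1
  ⟦path⟧₁ = [0->0 1->1]
2) trace h;k:
  0 h~>0 k~>0
  1 h~>2 k~>1
  ⟦path⟧₂ = [0->0 1->1]
Equal? same morphism ✓

Answer: COMMUTES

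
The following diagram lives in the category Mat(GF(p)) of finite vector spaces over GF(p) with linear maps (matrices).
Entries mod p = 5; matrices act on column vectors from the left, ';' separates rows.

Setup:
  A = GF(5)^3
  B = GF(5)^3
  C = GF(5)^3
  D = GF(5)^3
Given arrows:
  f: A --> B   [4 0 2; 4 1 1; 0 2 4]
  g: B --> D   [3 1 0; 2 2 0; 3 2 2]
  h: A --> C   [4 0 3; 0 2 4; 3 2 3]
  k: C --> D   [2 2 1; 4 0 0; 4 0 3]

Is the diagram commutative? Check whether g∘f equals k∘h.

Answer: DOES NOT COMMUTE

Work:
Along f;g (path 1):
  e0=⟨1,0,0⟩ f-->⟨4,4,0⟩ g-->⟨1,1,0⟩
  e1=⟨0,1,0⟩ f-->⟨0,1,2⟩ g-->⟨1,2,1⟩
  e2=⟨0,0,1⟩ f-->⟨2,1,4⟩ g-->⟨2,1,1⟩
  result₁ = [1 1 2; 1 2 1; 0 1 1]
Along h;k (path 2):
  e0=⟨1,0,0⟩ h-->⟨4,0,3⟩ k-->⟨1,1,0⟩
  e1=⟨0,1,0⟩ h-->⟨0,2,2⟩ k-->⟨1,0,1⟩
  e2=⟨0,0,1⟩ h-->⟨3,4,3⟩ k-->⟨2,2,1⟩
  result₂ = [1 1 2; 1 0 2; 0 1 1]
Equal? distinct morphisms ✗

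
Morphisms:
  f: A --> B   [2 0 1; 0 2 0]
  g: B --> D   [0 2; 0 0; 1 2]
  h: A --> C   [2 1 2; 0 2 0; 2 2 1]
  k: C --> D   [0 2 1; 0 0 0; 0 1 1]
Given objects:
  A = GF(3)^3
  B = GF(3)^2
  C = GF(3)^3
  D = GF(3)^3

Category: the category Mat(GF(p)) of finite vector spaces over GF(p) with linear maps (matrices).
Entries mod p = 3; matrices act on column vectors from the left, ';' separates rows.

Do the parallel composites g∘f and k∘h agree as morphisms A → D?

Path 1 = f;g:
  e0=[1,0,0] f-->[2,0] g-->[0,0,2]
  e1=[0,1,0] f-->[0,2] g-->[1,0,1]
  e2=[0,0,1] f-->[1,0] g-->[0,0,1]
  result₁ = [0 1 0; 0 0 0; 2 1 1]
Path 2 = h;k:
  e0=[1,0,0] h-->[2,0,2] k-->[2,0,2]
  e1=[0,1,0] h-->[1,2,2] k-->[0,0,1]
  e2=[0,0,1] h-->[2,0,1] k-->[1,0,1]
  result₂ = [2 0 1; 0 0 0; 2 1 1]
Equal? NO — does not commute

Answer: DOES NOT COMMUTE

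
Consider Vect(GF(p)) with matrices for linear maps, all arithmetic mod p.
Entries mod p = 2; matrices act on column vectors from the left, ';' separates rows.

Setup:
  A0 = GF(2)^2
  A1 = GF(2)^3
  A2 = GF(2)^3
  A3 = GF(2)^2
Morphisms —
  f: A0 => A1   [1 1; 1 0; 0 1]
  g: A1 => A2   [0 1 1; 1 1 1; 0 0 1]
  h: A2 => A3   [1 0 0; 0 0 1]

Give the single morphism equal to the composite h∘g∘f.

Answer: [1 1; 0 1]

Trace:
  e0=(1,0) f=>(1,1,0) g=>(1,0,0) h=>(1,0)
  e1=(0,1) f=>(1,0,1) g=>(1,0,1) h=>(1,1)
result: [1 1; 0 1]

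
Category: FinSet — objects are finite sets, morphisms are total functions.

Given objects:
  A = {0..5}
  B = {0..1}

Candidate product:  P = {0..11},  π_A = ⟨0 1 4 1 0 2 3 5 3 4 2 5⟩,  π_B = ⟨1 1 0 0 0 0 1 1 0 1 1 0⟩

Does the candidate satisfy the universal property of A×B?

Answer: VALID PRODUCT

Work:
|A|·|B| = 6·2 = 12;  |P| = 12
Check the pairing map k ↦ (π_A(k), π_B(k)):
  0 -> (0,1)
  1 -> (1,1)
  2 -> (4,0)
  3 -> (1,0)
  4 -> (0,0)
  5 -> (2,0)
  6 -> (3,1)
  7 -> (5,1)
  8 -> (3,0)
  9 -> (4,1)
  10 -> (2,1)
  11 -> (5,0)
distinct pairs in image: 12 / 12 needed
  → bijection onto A×B; projections well-typed.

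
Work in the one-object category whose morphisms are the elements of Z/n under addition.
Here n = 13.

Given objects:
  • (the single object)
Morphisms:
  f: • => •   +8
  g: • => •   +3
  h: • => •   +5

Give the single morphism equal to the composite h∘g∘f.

  0 +8≡8 +3≡11 +5≡3  (mod 13)
⟦path⟧: +3

Answer: +3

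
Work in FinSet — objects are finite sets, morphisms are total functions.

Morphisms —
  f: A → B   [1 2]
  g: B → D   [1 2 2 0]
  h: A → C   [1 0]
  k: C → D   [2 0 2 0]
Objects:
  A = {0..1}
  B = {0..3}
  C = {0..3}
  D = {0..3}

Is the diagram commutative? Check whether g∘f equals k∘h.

Answer: DOES NOT COMMUTE

Work:
1) trace f;g:
  0 f→1 g→2
  1 f→2 g→2
  composite₁ = [2 2]
2) trace h;k:
  0 h→1 k→0
  1 h→0 k→2
  composite₂ = [0 2]
Equal? differ; not commutative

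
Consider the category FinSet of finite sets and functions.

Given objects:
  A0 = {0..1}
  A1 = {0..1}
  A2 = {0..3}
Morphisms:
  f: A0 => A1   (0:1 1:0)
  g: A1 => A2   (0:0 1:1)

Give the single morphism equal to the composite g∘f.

Answer: (0:1 1:0)

Trace:
  0 f=>1 g=>1
  1 f=>0 g=>0
result: (0:1 1:0)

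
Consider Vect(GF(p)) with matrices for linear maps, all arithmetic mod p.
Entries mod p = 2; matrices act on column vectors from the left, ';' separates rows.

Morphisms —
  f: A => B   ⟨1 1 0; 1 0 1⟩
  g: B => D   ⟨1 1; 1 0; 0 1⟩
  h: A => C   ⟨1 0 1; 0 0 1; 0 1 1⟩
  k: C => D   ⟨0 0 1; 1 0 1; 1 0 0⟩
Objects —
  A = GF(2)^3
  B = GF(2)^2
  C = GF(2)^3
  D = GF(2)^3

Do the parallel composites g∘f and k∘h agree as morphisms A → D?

1) trace f;g:
  e0=(1,0,0) f=>(1,1) g=>(0,1,1)
  e1=(0,1,0) f=>(1,0) g=>(1,1,0)
  e2=(0,0,1) f=>(0,1) g=>(1,0,1)
  result₁ = ⟨0 1 1; 1 1 0; 1 0 1⟩
2) trace h;k:
  e0=(1,0,0) h=>(1,0,0) k=>(0,1,1)
  e1=(0,1,0) h=>(0,0,1) k=>(1,1,0)
  e2=(0,0,1) h=>(1,1,1) k=>(1,0,1)
  result₂ = ⟨0 1 1; 1 1 0; 1 0 1⟩
Equal? same morphism ✓

Answer: COMMUTES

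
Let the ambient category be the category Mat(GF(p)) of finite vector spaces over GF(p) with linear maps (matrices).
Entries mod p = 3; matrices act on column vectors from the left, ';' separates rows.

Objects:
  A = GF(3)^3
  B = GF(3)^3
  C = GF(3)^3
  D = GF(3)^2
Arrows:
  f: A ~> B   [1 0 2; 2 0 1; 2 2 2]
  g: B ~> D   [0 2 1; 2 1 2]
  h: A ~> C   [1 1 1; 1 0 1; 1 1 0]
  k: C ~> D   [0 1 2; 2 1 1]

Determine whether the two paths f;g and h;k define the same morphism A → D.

Answer: DOES NOT COMMUTE

Trace:
Path 1 = f;g:
  e0=(1,0,0) f~>(1,2,2) g~>(0,2)
  e1=(0,1,0) f~>(0,0,2) g~>(2,1)
  e2=(0,0,1) f~>(2,1,2) g~>(1,0)
  ⟦path⟧₁ = [0 2 1; 2 1 0]
Path 2 = h;k:
  e0=(1,0,0) h~>(1,1,1) k~>(0,1)
  e1=(0,1,0) h~>(1,0,1) k~>(2,0)
  e2=(0,0,1) h~>(1,1,0) k~>(1,0)
  ⟦path⟧₂ = [0 2 1; 1 0 0]
Equal? NO — does not commute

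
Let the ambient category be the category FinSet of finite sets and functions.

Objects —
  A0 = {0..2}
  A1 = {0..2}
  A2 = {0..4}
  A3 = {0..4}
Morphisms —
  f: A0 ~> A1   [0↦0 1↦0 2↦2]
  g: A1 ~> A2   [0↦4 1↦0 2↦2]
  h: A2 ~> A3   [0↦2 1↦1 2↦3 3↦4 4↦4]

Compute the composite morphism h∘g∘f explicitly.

Answer: [0↦4 1↦4 2↦3]

Trace:
  0 f~>0 g~>4 h~>4
  1 f~>0 g~>4 h~>4
  2 f~>2 g~>2 h~>3
composite: [0↦4 1↦4 2↦3]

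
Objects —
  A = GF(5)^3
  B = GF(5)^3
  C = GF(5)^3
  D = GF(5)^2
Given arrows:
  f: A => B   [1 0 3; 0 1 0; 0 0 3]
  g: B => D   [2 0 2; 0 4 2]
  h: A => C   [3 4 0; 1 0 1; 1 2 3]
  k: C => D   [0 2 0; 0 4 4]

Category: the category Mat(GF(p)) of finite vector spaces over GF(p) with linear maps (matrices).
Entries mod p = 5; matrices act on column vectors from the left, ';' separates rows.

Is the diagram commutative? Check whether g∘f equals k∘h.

Along f;g (path 1):
  e0=[1,0,0] f=>[1,0,0] g=>[2,0]
  e1=[0,1,0] f=>[0,1,0] g=>[0,4]
  e2=[0,0,1] f=>[3,0,3] g=>[2,1]
  composite₁ = [2 0 2; 0 4 1]
Along h;k (path 2):
  e0=[1,0,0] h=>[3,1,1] k=>[2,3]
  e1=[0,1,0] h=>[4,0,2] k=>[0,3]
  e2=[0,0,1] h=>[0,1,3] k=>[2,1]
  composite₂ = [2 0 2; 3 3 1]
Equal? differ; not commutative

Answer: DOES NOT COMMUTE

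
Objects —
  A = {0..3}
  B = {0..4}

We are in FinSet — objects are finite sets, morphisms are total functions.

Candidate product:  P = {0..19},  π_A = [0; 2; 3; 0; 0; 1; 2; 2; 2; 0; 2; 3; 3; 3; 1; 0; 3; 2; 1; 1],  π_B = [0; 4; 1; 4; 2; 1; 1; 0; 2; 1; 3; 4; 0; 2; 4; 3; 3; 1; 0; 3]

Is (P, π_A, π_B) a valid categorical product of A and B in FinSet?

|A|·|B| = 4·5 = 20;  |P| = 20
Check the pairing map k ↦ (π_A(k), π_B(k)):
  0 ↦ (0,0)
  1 ↦ (2,4)
  2 ↦ (3,1)
  3 ↦ (0,4)
  4 ↦ (0,2)
  5 ↦ (1,1)
  6 ↦ (2,1)
  7 ↦ (2,0)
  8 ↦ (2,2)
  9 ↦ (0,1)
  10 ↦ (2,3)
  11 ↦ (3,4)
  12 ↦ (3,0)
  13 ↦ (3,2)
  14 ↦ (1,4)
  15 ↦ (0,3)
  16 ↦ (3,3)
  17 ↦ (2,1)  ✗ repeats pair of k=6
  18 ↦ (1,0)
  19 ↦ (1,3)
distinct pairs in image: 19 / 20 needed
  → (2,1) hit at k=6 and k=17

Answer: NOT A VALID PRODUCT — duplicate pair at indices 6,17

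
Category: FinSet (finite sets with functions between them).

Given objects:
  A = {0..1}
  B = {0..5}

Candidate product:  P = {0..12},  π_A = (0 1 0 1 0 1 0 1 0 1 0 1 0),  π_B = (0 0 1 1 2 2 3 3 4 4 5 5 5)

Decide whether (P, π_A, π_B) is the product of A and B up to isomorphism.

Answer: NOT A VALID PRODUCT — |P|=13 ≠ |A|·|B|=12

Work:
|A|·|B| = 2·6 = 12;  |P| = 13
  → cardinalities differ; no bijection possible.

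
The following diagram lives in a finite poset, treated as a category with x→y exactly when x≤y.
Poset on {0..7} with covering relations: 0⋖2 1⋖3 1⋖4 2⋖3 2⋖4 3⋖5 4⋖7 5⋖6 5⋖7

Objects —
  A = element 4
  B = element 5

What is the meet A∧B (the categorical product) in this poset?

Answer: NO MEET EXISTS

Trace:
{x : x≤A ∧ x≤B} = {0,1,2}  (A=4, B=5)
  maximal lower bounds 1 and 2 are incomparable: neither 1≤2 nor 2≤1
→ no greatest lower bound exists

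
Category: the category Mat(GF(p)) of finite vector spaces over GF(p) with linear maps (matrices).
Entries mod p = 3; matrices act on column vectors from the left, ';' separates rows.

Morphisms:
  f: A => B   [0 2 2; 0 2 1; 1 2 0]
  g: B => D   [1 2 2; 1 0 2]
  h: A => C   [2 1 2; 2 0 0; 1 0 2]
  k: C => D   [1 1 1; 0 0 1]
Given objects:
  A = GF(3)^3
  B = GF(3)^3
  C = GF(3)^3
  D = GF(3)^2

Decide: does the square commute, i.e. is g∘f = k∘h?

Answer: DOES NOT COMMUTE

Derivation:
Path 1 = f;g:
  e0=[1,0,0] f=>[0,0,1] g=>[2,2]
  e1=[0,1,0] f=>[2,2,2] g=>[1,0]
  e2=[0,0,1] f=>[2,1,0] g=>[1,2]
  result₁ = [2 1 1; 2 0 2]
Path 2 = h;k:
  e0=[1,0,0] h=>[2,2,1] k=>[2,1]
  e1=[0,1,0] h=>[1,0,0] k=>[1,0]
  e2=[0,0,1] h=>[2,0,2] k=>[1,2]
  result₂ = [2 1 1; 1 0 2]
Equal? NO — does not commute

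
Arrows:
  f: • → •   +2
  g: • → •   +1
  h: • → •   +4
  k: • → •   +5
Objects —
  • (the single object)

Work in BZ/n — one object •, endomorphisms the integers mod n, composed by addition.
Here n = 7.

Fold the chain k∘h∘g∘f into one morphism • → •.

  0 +2≡2 +1≡3 +4≡0 +5≡5  (mod 7)
⟦path⟧: +5

Answer: +5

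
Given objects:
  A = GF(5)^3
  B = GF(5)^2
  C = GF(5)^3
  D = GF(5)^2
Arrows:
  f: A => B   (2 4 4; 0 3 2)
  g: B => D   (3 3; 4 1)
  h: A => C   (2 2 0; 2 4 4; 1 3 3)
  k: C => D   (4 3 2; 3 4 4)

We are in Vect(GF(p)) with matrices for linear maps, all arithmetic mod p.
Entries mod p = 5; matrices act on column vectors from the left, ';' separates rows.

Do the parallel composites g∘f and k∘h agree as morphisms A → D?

Path 1 = f;g:
  e0=[1,0,0] f=>[2,0] g=>[1,3]
  e1=[0,1,0] f=>[4,3] g=>[1,4]
  e2=[0,0,1] f=>[4,2] g=>[3,3]
  ⟦path⟧₁ = (1 1 3; 3 4 3)
Path 2 = h;k:
  e0=[1,0,0] h=>[2,2,1] k=>[1,3]
  e1=[0,1,0] h=>[2,4,3] k=>[1,4]
  e2=[0,0,1] h=>[0,4,3] k=>[3,3]
  ⟦path⟧₂ = (1 1 3; 3 4 3)
Equal? same morphism ✓

Answer: COMMUTES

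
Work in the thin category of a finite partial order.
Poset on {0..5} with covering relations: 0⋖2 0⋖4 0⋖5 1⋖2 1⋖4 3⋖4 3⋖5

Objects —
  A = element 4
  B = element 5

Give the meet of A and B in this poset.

Common predecessors of 4,5: {0,3}
  maximal lower bounds 0 and 3 are incomparable: neither 0≤3 nor 3≤0
→ no greatest lower bound exists

Answer: NO MEET EXISTS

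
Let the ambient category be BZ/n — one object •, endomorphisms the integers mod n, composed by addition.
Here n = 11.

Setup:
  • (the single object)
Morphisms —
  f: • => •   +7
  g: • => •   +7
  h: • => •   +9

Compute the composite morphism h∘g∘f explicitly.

  0 +7≡7 +7≡3 +9≡1  (mod 11)
result: +1

Answer: +1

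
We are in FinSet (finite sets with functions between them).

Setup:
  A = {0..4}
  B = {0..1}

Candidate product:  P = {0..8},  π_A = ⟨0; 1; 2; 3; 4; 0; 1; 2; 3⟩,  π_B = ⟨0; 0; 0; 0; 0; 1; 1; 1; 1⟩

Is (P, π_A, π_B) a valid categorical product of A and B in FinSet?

|A|·|B| = 5·2 = 10;  |P| = 9
  → cardinalities differ; no bijection possible.

Answer: NOT A VALID PRODUCT — |P|=9 ≠ |A|·|B|=10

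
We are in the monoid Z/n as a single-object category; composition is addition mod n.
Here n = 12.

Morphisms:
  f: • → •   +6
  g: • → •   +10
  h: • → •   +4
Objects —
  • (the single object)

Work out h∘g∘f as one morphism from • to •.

  0 +6≡6 +10≡4 +4≡8  (mod 12)
⟦path⟧: +8

Answer: +8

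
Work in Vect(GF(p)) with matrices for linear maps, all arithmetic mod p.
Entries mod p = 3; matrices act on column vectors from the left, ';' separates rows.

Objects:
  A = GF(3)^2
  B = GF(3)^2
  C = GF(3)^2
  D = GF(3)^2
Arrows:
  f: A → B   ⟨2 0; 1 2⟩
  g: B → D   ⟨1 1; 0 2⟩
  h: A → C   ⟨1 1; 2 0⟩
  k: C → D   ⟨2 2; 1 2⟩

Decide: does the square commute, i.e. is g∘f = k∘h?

Along f;g (path 1):
  e0=⟨1,0⟩ f→⟨2,1⟩ g→⟨0,2⟩
  e1=⟨0,1⟩ f→⟨0,2⟩ g→⟨2,1⟩
  composite₁ = ⟨0 2; 2 1⟩
Along h;k (path 2):
  e0=⟨1,0⟩ h→⟨1,2⟩ k→⟨0,2⟩
  e1=⟨0,1⟩ h→⟨1,0⟩ k→⟨2,1⟩
  composite₂ = ⟨0 2; 2 1⟩
Equal? YES — commutes

Answer: COMMUTES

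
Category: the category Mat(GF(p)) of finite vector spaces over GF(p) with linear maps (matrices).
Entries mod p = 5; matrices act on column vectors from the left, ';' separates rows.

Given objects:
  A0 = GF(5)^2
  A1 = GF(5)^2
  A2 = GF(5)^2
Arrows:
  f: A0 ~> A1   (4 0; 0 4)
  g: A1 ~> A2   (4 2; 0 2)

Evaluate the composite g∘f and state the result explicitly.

Answer: (1 3; 0 3)

Work:
  e0=[1,0] f~>[4,0] g~>[1,0]
  e1=[0,1] f~>[0,4] g~>[3,3]
⟦path⟧: (1 3; 0 3)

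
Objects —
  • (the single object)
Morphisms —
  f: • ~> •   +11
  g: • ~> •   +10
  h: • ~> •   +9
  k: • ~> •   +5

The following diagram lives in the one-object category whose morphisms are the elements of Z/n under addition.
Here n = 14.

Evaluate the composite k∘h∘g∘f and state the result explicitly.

Answer: +7

Trace:
  0 +11≡11 +10≡7 +9≡2 +5≡7  (mod 14)
⟦path⟧: +7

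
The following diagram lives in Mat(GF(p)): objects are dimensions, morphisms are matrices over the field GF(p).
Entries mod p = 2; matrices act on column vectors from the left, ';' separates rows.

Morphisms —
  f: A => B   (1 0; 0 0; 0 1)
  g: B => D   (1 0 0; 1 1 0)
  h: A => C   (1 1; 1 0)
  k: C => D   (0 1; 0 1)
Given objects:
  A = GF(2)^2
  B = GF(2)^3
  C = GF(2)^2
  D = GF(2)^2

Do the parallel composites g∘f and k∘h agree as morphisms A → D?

Answer: COMMUTES

Trace:
Along f;g (path 1):
  e0=⟨1,0⟩ f=>⟨1,0,0⟩ g=>⟨1,1⟩
  e1=⟨0,1⟩ f=>⟨0,0,1⟩ g=>⟨0,0⟩
  result₁ = (1 0; 1 0)
Along h;k (path 2):
  e0=⟨1,0⟩ h=>⟨1,1⟩ k=>⟨1,1⟩
  e1=⟨0,1⟩ h=>⟨1,0⟩ k=>⟨0,0⟩
  result₂ = (1 0; 1 0)
Equal? YES — commutes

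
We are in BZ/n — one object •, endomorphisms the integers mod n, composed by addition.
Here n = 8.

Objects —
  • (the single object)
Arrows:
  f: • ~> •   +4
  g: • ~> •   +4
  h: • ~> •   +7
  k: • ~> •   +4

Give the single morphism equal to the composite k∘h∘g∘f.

Answer: +3

Derivation:
  0 +4≡4 +4≡0 +7≡7 +4≡3  (mod 8)
⟦path⟧: +3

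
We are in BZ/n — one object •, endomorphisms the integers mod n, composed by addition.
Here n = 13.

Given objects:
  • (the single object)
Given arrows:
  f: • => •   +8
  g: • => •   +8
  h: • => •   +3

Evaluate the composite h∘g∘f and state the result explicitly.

  0 +8≡8 +8≡3 +3≡6  (mod 13)
result: +6

Answer: +6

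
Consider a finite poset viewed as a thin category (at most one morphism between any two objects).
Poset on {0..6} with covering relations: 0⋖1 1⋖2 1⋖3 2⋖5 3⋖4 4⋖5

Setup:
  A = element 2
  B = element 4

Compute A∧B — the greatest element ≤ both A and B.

Answer: A∧B = 1

Derivation:
Common predecessors of 2,4: {0,1}
  0 ≤ 1
  1 ≤ 1
glb = 1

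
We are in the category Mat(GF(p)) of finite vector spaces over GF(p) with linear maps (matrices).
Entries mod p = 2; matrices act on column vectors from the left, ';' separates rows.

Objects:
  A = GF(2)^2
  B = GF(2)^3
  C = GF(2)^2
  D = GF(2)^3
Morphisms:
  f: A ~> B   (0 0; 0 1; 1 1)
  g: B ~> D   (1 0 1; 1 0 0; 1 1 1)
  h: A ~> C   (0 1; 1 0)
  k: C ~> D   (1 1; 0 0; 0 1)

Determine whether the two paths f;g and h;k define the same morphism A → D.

Answer: COMMUTES

Work:
Path 1 = f;g:
  e0=⟨1,0⟩ f~>⟨0,0,1⟩ g~>⟨1,0,1⟩
  e1=⟨0,1⟩ f~>⟨0,1,1⟩ g~>⟨1,0,0⟩
  ⟦path⟧₁ = (1 1; 0 0; 1 0)
Path 2 = h;k:
  e0=⟨1,0⟩ h~>⟨0,1⟩ k~>⟨1,0,1⟩
  e1=⟨0,1⟩ h~>⟨1,0⟩ k~>⟨1,0,0⟩
  ⟦path⟧₂ = (1 1; 0 0; 1 0)
Equal? equal; square commutes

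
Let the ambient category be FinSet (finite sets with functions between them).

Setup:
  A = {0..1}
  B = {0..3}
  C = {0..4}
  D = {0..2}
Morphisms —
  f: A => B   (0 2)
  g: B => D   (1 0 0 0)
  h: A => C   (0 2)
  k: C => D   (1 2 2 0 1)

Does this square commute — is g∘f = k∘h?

Answer: DOES NOT COMMUTE

Work:
Path 1 = f;g:
  0 f=>0 g=>1
  1 f=>2 g=>0
  ⟦path⟧₁ = (1 0)
Path 2 = h;k:
  0 h=>0 k=>1
  1 h=>2 k=>2
  ⟦path⟧₂ = (1 2)
Equal? NO — does not commute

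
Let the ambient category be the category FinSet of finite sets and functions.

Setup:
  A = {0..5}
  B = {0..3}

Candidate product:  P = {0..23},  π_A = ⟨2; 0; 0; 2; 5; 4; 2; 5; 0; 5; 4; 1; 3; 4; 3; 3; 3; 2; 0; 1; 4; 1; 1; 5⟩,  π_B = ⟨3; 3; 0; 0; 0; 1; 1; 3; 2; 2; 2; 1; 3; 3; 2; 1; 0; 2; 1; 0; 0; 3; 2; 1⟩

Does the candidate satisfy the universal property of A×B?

Answer: VALID PRODUCT

Derivation:
|A|·|B| = 6·4 = 24;  |P| = 24
Check the pairing map k ↦ (π_A(k), π_B(k)):
  0 -> (2,3)
  1 -> (0,3)
  2 -> (0,0)
  3 -> (2,0)
  4 -> (5,0)
  5 -> (4,1)
  6 -> (2,1)
  7 -> (5,3)
  8 -> (0,2)
  9 -> (5,2)
  10 -> (4,2)
  11 -> (1,1)
  12 -> (3,3)
  13 -> (4,3)
  14 -> (3,2)
  15 -> (3,1)
  16 -> (3,0)
  17 -> (2,2)
  18 -> (0,1)
  19 -> (1,0)
  20 -> (4,0)
  21 -> (1,3)
  22 -> (1,2)
  23 -> (5,1)
distinct pairs in image: 24 / 24 needed
  → bijection onto A×B; projections well-typed.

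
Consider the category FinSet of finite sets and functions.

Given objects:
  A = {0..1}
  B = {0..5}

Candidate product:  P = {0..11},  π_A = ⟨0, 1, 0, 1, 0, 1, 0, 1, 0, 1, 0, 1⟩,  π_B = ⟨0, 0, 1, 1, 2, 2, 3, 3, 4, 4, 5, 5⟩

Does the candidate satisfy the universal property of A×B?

|A|·|B| = 2·6 = 12;  |P| = 12
Check the pairing map k ↦ (π_A(k), π_B(k)):
  0 : (0,0)
  1 : (1,0)
  2 : (0,1)
  3 : (1,1)
  4 : (0,2)
  5 : (1,2)
  6 : (0,3)
  7 : (1,3)
  8 : (0,4)
  9 : (1,4)
  10 : (0,5)
  11 : (1,5)
distinct pairs in image: 12 / 12 needed
  → bijection onto A×B; projections well-typed.

Answer: VALID PRODUCT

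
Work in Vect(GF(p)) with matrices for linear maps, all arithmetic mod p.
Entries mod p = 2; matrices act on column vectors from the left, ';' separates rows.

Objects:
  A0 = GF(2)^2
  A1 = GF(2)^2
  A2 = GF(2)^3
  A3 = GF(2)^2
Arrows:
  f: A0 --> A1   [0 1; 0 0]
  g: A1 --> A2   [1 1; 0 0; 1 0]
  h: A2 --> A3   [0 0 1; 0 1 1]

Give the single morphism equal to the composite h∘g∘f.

Answer: [0 1; 0 1]

Trace:
  e0=(1,0) f-->(0,0) g-->(0,0,0) h-->(0,0)
  e1=(0,1) f-->(1,0) g-->(1,0,1) h-->(1,1)
result: [0 1; 0 1]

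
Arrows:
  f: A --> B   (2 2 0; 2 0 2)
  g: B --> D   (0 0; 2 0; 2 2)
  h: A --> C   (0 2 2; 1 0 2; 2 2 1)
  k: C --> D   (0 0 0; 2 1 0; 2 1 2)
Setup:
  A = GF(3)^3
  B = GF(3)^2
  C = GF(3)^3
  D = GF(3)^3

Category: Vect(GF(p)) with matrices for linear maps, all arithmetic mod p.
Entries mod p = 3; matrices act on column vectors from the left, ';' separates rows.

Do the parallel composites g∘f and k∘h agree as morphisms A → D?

1) trace f;g:
  e0=[1,0,0] f-->[2,2] g-->[0,1,2]
  e1=[0,1,0] f-->[2,0] g-->[0,1,1]
  e2=[0,0,1] f-->[0,2] g-->[0,0,1]
  ⟦path⟧₁ = (0 0 0; 1 1 0; 2 1 1)
2) trace h;k:
  e0=[1,0,0] h-->[0,1,2] k-->[0,1,2]
  e1=[0,1,0] h-->[2,0,2] k-->[0,1,2]
  e2=[0,0,1] h-->[2,2,1] k-->[0,0,2]
  ⟦path⟧₂ = (0 0 0; 1 1 0; 2 2 2)
Equal? differ; not commutative

Answer: DOES NOT COMMUTE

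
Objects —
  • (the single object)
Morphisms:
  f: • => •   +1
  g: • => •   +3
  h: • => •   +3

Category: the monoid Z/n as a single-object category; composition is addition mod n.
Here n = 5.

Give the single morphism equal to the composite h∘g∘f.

Answer: +2

Derivation:
  0 +1≡1 +3≡4 +3≡2  (mod 5)
composite: +2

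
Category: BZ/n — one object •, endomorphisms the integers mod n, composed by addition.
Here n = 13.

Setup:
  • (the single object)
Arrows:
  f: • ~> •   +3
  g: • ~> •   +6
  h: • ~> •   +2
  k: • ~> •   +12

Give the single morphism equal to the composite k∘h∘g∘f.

  0 +3≡3 +6≡9 +2≡11 +12≡10  (mod 13)
composite: +10

Answer: +10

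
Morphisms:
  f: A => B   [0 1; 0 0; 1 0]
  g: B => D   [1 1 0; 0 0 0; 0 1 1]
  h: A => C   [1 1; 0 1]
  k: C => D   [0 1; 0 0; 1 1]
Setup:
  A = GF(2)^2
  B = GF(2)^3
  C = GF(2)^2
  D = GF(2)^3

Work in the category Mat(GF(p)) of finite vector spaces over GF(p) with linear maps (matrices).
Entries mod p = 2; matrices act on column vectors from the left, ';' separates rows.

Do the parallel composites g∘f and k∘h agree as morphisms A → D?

1) trace f;g:
  e0=(1,0) f=>(0,0,1) g=>(0,0,1)
  e1=(0,1) f=>(1,0,0) g=>(1,0,0)
  composite₁ = [0 1; 0 0; 1 0]
2) trace h;k:
  e0=(1,0) h=>(1,0) k=>(0,0,1)
  e1=(0,1) h=>(1,1) k=>(1,0,0)
  composite₂ = [0 1; 0 0; 1 0]
Equal? same morphism ✓

Answer: COMMUTES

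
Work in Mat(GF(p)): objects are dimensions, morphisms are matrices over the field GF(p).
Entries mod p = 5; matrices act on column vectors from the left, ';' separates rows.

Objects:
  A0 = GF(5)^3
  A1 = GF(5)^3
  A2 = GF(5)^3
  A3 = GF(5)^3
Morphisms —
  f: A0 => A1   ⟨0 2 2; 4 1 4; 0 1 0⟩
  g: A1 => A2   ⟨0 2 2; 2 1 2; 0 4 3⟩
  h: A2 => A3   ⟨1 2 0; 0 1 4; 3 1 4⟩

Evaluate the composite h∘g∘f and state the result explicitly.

  e0=(1,0,0) f=>(0,4,0) g=>(3,4,1) h=>(1,3,2)
  e1=(0,1,0) f=>(2,1,1) g=>(4,2,2) h=>(3,0,2)
  e2=(0,0,1) f=>(2,4,0) g=>(3,3,1) h=>(4,2,1)
result: ⟨1 3 4; 3 0 2; 2 2 1⟩

Answer: ⟨1 3 4; 3 0 2; 2 2 1⟩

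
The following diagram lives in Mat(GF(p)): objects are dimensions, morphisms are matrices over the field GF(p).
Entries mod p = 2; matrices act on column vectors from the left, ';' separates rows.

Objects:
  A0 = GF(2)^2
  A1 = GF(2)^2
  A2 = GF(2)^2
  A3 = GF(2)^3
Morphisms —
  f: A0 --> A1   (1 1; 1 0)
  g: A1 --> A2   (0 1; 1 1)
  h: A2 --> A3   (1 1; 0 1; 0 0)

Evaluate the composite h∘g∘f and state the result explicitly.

  e0=⟨1,0⟩ f-->⟨1,1⟩ g-->⟨1,0⟩ h-->⟨1,0,0⟩
  e1=⟨0,1⟩ f-->⟨1,0⟩ g-->⟨0,1⟩ h-->⟨1,1,0⟩
result: (1 1; 0 1; 0 0)

Answer: (1 1; 0 1; 0 0)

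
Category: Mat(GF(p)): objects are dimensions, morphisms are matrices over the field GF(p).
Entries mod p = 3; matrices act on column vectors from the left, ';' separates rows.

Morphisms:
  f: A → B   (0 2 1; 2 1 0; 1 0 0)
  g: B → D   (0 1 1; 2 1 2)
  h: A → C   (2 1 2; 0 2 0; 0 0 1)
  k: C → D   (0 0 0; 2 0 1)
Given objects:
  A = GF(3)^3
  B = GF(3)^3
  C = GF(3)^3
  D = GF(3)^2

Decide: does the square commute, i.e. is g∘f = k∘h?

1) trace f;g:
  e0=⟨1,0,0⟩ f→⟨0,2,1⟩ g→⟨0,1⟩
  e1=⟨0,1,0⟩ f→⟨2,1,0⟩ g→⟨1,2⟩
  e2=⟨0,0,1⟩ f→⟨1,0,0⟩ g→⟨0,2⟩
  composite₁ = (0 1 0; 1 2 2)
2) trace h;k:
  e0=⟨1,0,0⟩ h→⟨2,0,0⟩ k→⟨0,1⟩
  e1=⟨0,1,0⟩ h→⟨1,2,0⟩ k→⟨0,2⟩
  e2=⟨0,0,1⟩ h→⟨2,0,1⟩ k→⟨0,2⟩
  composite₂ = (0 0 0; 1 2 2)
Equal? NO — does not commute

Answer: DOES NOT COMMUTE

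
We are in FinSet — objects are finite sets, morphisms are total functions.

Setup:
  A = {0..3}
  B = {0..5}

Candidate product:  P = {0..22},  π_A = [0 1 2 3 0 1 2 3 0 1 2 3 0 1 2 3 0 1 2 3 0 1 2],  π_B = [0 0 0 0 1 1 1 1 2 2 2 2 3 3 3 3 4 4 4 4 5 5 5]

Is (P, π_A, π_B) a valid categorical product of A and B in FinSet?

Answer: NOT A VALID PRODUCT — |P|=23 ≠ |A|·|B|=24

Derivation:
|A|·|B| = 4·6 = 24;  |P| = 23
  → cardinalities differ; no bijection possible.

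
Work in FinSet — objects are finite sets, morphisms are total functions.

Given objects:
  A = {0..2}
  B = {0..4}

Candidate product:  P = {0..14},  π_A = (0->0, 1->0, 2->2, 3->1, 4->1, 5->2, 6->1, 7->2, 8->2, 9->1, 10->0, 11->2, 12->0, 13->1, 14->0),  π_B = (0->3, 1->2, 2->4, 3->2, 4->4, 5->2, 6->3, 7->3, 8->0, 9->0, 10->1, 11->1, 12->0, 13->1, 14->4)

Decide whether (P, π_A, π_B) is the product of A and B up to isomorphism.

|A|·|B| = 3·5 = 15;  |P| = 15
Check the pairing map k ↦ (π_A(k), π_B(k)):
  0 -> (0,3)
  1 -> (0,2)
  2 -> (2,4)
  3 -> (1,2)
  4 -> (1,4)
  5 -> (2,2)
  6 -> (1,3)
  7 -> (2,3)
  8 -> (2,0)
  9 -> (1,0)
  10 -> (0,1)
  11 -> (2,1)
  12 -> (0,0)
  13 -> (1,1)
  14 -> (0,4)
distinct pairs in image: 15 / 15 needed
  → bijection onto A×B; projections well-typed.

Answer: VALID PRODUCT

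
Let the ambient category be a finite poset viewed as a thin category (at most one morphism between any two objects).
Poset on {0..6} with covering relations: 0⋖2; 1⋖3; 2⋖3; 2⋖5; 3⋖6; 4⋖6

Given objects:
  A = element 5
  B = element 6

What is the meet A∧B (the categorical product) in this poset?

Lower bounds of A=5 and B=6: {0,2}
  0 ⊑ 2
  2 ⊑ 2
glb = 2

Answer: A∧B = 2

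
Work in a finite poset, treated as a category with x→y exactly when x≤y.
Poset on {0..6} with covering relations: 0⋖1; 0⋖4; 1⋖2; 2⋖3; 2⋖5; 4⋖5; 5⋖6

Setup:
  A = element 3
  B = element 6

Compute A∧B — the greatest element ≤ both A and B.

Answer: A∧B = 2

Derivation:
{x : x≤A ∧ x≤B} = {0,1,2}  (A=3, B=6)
  0 ≤ 2
  1 ≤ 2
  2 ≤ 2
glb = 2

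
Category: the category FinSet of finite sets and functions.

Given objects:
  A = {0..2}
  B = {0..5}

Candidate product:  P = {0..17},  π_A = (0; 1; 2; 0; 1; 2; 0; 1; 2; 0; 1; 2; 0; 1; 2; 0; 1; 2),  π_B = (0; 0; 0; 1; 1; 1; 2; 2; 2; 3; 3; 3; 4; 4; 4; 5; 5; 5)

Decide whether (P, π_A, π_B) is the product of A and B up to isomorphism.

|A|·|B| = 3·6 = 18;  |P| = 18
Check the pairing map k ↦ (π_A(k), π_B(k)):
  0 ↦ (0,0)
  1 ↦ (1,0)
  2 ↦ (2,0)
  3 ↦ (0,1)
  4 ↦ (1,1)
  5 ↦ (2,1)
  6 ↦ (0,2)
  7 ↦ (1,2)
  8 ↦ (2,2)
  9 ↦ (0,3)
  10 ↦ (1,3)
  11 ↦ (2,3)
  12 ↦ (0,4)
  13 ↦ (1,4)
  14 ↦ (2,4)
  15 ↦ (0,5)
  16 ↦ (1,5)
  17 ↦ (2,5)
distinct pairs in image: 18 / 18 needed
  → bijection onto A×B; projections well-typed.

Answer: VALID PRODUCT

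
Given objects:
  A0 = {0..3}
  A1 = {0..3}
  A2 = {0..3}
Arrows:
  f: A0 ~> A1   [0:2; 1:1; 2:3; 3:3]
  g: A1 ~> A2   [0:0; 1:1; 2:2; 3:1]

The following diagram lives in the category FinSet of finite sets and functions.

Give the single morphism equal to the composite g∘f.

Answer: [0:2; 1:1; 2:1; 3:1]

Work:
  0 f~>2 g~>2
  1 f~>1 g~>1
  2 f~>3 g~>1
  3 f~>3 g~>1
⟦path⟧: [0:2; 1:1; 2:1; 3:1]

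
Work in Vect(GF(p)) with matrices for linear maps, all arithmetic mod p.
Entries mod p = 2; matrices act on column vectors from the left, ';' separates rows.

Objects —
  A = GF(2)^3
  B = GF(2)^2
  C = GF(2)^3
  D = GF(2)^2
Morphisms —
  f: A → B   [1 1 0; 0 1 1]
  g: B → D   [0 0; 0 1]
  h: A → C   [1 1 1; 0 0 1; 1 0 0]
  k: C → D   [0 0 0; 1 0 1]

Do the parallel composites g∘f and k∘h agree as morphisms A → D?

1) trace f;g:
  e0=⟨1,0,0⟩ f→⟨1,0⟩ g→⟨0,0⟩
  e1=⟨0,1,0⟩ f→⟨1,1⟩ g→⟨0,1⟩
  e2=⟨0,0,1⟩ f→⟨0,1⟩ g→⟨0,1⟩
  composite₁ = [0 0 0; 0 1 1]
2) trace h;k:
  e0=⟨1,0,0⟩ h→⟨1,0,1⟩ k→⟨0,0⟩
  e1=⟨0,1,0⟩ h→⟨1,0,0⟩ k→⟨0,1⟩
  e2=⟨0,0,1⟩ h→⟨1,1,0⟩ k→⟨0,1⟩
  composite₂ = [0 0 0; 0 1 1]
Equal? same morphism ✓

Answer: COMMUTES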